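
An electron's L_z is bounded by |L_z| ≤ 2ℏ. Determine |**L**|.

L_z,max = lℏ, so l = 2.
|L| = √(l(l+1)) ℏ = √6 ℏ.

|L| = √6 ℏ ≈ 2.449ℏ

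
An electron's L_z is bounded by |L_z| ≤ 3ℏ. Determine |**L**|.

|L| = 2√3 ℏ ≈ 3.464ℏ

L_z,max = lℏ, so l = 3.
|L| = √(l(l+1)) ℏ = 2√3 ℏ.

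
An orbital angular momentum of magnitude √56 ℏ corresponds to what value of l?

l = 7

|L| = ℏ√(l(l+1)), so l(l+1) = 56.
The positive root is l = 7.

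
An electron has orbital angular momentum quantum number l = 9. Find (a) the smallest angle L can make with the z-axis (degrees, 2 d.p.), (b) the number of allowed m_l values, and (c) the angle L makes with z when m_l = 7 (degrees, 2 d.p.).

cos θ_min = 9/√90, so θ_min ≈ 18.43°.
There are 2l+1 = 19 values of m_l.
For m_l = 7: cos θ = 7/√90, θ ≈ 42.45°.

θ_min ≈ 18.43°; 19 values; θ(m_l=7) ≈ 42.45°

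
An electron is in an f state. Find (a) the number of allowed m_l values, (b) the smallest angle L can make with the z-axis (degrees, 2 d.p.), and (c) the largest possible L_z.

7 values; θ_min ≈ 30.00°; L_z,max = 3ℏ

For an f orbital, l = 3.
There are 2l+1 = 7 values of m_l.
cos θ_min = 3/√12, so θ_min ≈ 30.00°.
L_z,max = lℏ = 3ℏ.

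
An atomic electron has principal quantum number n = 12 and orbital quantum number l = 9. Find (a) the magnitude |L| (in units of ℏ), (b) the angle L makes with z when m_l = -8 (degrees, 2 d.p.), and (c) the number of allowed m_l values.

|L| = ℏ√(9·10) = 3√10 ℏ ≈ 9.487ℏ.
For m_l = -8: cos θ = -8/√90, θ ≈ 147.49°.
There are 2l+1 = 19 values of m_l.

|L| = 3√10 ℏ ≈ 9.487ℏ; θ(m_l=-8) ≈ 147.49°; 19 values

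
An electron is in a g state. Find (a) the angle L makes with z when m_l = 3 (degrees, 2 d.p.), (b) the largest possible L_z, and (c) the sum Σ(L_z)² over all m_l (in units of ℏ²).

A g state has l = 4.
For m_l = 3: cos θ = 3/√20, θ ≈ 47.87°.
L_z,max = lℏ = 4ℏ.
Σ m_l² = 60, so Σ(L_z)² = 60 ℏ².

θ(m_l=3) ≈ 47.87°; L_z,max = 4ℏ; Σ(L_z)² = 60 ℏ²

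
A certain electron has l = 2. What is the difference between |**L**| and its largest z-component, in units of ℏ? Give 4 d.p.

|L| = √6 ℏ ≈ 2.4495ℏ, while L_z,max = lℏ = 2ℏ.
The difference is (√6 − 2)ℏ ≈ 0.4495ℏ.

|L| − L_z,max ≈ 0.4495ℏ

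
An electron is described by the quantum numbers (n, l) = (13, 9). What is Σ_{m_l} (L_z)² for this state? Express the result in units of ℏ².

The allowed m_l values are -9, -8, -7, -6, -5, -4, -3, -2, -1, 0, 1, 2, 3, 4, 5, 6, 7, 8, 9.
Summing m² from −9 to 9: Σ m_l² = 570.

Σ(L_z)² = 570 ℏ²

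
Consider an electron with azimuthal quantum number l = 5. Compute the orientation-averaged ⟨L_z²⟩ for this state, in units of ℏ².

The allowed m_l values are -5, -4, -3, -2, -1, 0, 1, 2, 3, 4, 5.
⟨L_z²⟩ = ℏ²·(Σ m_l²)/(2l+1) = ℏ²·110/11 = 10ℏ².

⟨L_z²⟩ = 10 ℏ²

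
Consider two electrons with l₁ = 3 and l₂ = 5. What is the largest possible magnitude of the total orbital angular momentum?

The total orbital quantum number L ranges from |l₁ − l₂| to l₁ + l₂ in integer steps.
L ∈ {2, 3, 4, 5, 6, 7, 8}.
The largest magnitude corresponds to L = 8: |L_tot| = ℏ√(8·9) = 6√2 ℏ.

|L_tot|_max = 6√2 ℏ ≈ 8.485ℏ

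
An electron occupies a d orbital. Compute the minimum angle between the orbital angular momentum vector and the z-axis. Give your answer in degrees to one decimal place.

θ_min ≈ 35.3°

For a d orbital, l = 2.
|L| = √(l(l+1)) ℏ = √6 ℏ.
The smallest angle corresponds to the largest L_z, i.e. m_l = l = 2, giving L_z = 2ℏ.
cos θ_min = 2/√6, so θ_min ≈ 35.3°.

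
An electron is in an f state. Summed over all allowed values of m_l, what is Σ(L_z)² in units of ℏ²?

The letter f corresponds to l = 3.
m_l ∈ {-3, -2, -1, 0, 1, 2, 3}.
Σ m_l² = 2·(1 + 4 + 9) = 28.

Σ(L_z)² = 28 ℏ²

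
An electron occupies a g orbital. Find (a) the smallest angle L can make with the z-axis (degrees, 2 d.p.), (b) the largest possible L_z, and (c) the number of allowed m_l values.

θ_min ≈ 26.57°; L_z,max = 4ℏ; 9 values

G corresponds to l = 4.
cos θ_min = 4/√20, so θ_min ≈ 26.57°.
L_z,max = lℏ = 4ℏ.
There are 2l+1 = 9 values of m_l.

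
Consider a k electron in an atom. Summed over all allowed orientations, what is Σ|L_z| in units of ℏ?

Σ|L_z| = 56 ℏ

The letter k corresponds to l = 7.
m_l ∈ {-7, -6, -5, -4, -3, -2, -1, 0, 1, 2, 3, 4, 5, 6, 7}.
Σ|m_l| = l(l+1) = 56.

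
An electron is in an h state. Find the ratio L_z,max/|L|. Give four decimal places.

L_z,max/|L| = 0.9129

The letter h corresponds to l = 5.
|L| = √30 ℏ ≈ 5.4772ℏ, while L_z,max = lℏ = 5ℏ.
L_z,max/|L| = 5/√30 = 0.9129.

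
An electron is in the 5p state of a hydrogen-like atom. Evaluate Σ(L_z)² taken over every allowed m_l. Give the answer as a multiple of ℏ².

Σ(L_z)² = 2 ℏ²

For 5p, l = 1.
m_l ∈ {-1, 0, 1}.
Summing m² from −1 to 1: Σ m_l² = 2.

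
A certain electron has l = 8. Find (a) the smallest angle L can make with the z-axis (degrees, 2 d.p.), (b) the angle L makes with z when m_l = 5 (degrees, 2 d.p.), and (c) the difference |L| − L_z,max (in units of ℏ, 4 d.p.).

cos θ_min = 8/√72, so θ_min ≈ 19.47°.
For m_l = 5: cos θ = 5/√72, θ ≈ 53.90°.
|L| − L_z,max = (6√2 − 8)ℏ ≈ 0.4853ℏ.

θ_min ≈ 19.47°; θ(m_l=5) ≈ 53.90°; |L|−L_z,max ≈ 0.4853ℏ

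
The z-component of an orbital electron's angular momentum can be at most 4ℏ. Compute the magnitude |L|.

Since max m_l = l, l = 4.
|L| = √(l(l+1)) ℏ = 2√5 ℏ.

|L| = 2√5 ℏ ≈ 4.472ℏ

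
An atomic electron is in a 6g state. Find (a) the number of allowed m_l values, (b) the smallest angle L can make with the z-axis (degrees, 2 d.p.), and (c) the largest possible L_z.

For 6g, l = 4.
There are 2l+1 = 9 values of m_l.
cos θ_min = 4/√20, so θ_min ≈ 26.57°.
L_z,max = lℏ = 4ℏ.

9 values; θ_min ≈ 26.57°; L_z,max = 4ℏ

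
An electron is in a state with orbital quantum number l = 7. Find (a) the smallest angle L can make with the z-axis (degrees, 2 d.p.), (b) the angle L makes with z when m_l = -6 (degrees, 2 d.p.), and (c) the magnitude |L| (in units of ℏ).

cos θ_min = 7/√56, so θ_min ≈ 20.70°.
For m_l = -6: cos θ = -6/√56, θ ≈ 143.30°.
|L| = ℏ√(7·8) = 2√14 ℏ ≈ 7.483ℏ.

θ_min ≈ 20.70°; θ(m_l=-6) ≈ 143.30°; |L| = 2√14 ℏ ≈ 7.483ℏ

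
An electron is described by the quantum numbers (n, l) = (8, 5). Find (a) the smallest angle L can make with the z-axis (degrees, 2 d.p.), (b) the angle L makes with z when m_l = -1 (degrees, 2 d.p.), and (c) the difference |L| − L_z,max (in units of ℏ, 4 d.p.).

θ_min ≈ 24.09°; θ(m_l=-1) ≈ 100.52°; |L|−L_z,max ≈ 0.4772ℏ

cos θ_min = 5/√30, so θ_min ≈ 24.09°.
For m_l = -1: cos θ = -1/√30, θ ≈ 100.52°.
|L| − L_z,max = (√30 − 5)ℏ ≈ 0.4772ℏ.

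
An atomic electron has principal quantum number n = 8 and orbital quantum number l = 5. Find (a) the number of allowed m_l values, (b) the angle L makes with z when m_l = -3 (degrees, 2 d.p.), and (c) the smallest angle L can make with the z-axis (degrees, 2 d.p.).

There are 2l+1 = 11 values of m_l.
For m_l = -3: cos θ = -3/√30, θ ≈ 123.21°.
cos θ_min = 5/√30, so θ_min ≈ 24.09°.

11 values; θ(m_l=-3) ≈ 123.21°; θ_min ≈ 24.09°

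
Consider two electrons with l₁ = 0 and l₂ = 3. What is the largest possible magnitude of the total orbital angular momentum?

Angular momentum addition gives L = |l₁ − l₂|, …, l₁ + l₂.
Allowed values: L = 3.
The largest magnitude corresponds to L = 3: |L_tot| = ℏ√(3·4) = 2√3 ℏ.

|L_tot|_max = 2√3 ℏ ≈ 3.464ℏ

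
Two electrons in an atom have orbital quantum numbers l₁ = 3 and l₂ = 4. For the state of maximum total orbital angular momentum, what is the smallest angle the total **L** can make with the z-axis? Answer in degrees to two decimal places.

Angular momentum addition gives L = |l₁ − l₂|, …, l₁ + l₂.
L ∈ {1, 2, 3, 4, 5, 6, 7}.
The maximum is L = 7, with |L_tot| = ℏ√(7·8) = 2√14 ℏ.
The minimum angle with z is arccos(7/√56) ≈ 20.70°.

θ_min ≈ 20.70°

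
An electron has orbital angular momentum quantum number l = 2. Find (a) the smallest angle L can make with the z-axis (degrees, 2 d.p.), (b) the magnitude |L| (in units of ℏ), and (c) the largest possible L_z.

θ_min ≈ 35.26°; |L| = √6 ℏ ≈ 2.449ℏ; L_z,max = 2ℏ

cos θ_min = 2/√6, so θ_min ≈ 35.26°.
|L| = ℏ√(2·3) = √6 ℏ ≈ 2.449ℏ.
L_z,max = lℏ = 2ℏ.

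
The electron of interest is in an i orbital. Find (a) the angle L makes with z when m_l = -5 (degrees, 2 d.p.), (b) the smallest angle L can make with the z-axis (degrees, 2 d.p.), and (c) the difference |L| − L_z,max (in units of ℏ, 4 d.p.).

An i state has l = 6.
For m_l = -5: cos θ = -5/√42, θ ≈ 140.49°.
cos θ_min = 6/√42, so θ_min ≈ 22.21°.
|L| − L_z,max = (√42 − 6)ℏ ≈ 0.4807ℏ.

θ(m_l=-5) ≈ 140.49°; θ_min ≈ 22.21°; |L|−L_z,max ≈ 0.4807ℏ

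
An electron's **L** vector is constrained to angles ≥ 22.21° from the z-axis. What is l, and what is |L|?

cos²θ_min = l/(l+1) = 0.8571.
Thus l = 0.8571/(1 − 0.8571) ≈ 6.
Then |L| = ℏ√(6·7) = √42 ℏ.

l = 6, |L| = √42 ℏ ≈ 6.481ℏ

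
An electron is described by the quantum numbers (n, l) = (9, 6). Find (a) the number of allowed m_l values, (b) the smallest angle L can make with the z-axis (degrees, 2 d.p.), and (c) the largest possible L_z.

13 values; θ_min ≈ 22.21°; L_z,max = 6ℏ

There are 2l+1 = 13 values of m_l.
cos θ_min = 6/√42, so θ_min ≈ 22.21°.
L_z,max = lℏ = 6ℏ.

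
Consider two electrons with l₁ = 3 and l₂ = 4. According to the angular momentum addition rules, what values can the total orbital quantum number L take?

By the triangle rule, |l₁ − l₂| ≤ L ≤ l₁ + l₂.
Allowed values: L = 1, 2, 3, 4, 5, 6, 7.

L = 1, 2, 3, 4, 5, 6, 7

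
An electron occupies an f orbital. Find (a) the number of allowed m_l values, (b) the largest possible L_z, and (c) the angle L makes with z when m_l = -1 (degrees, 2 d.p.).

7 values; L_z,max = 3ℏ; θ(m_l=-1) ≈ 106.78°

For an f orbital, l = 3.
There are 2l+1 = 7 values of m_l.
L_z,max = lℏ = 3ℏ.
For m_l = -1: cos θ = -1/√12, θ ≈ 106.78°.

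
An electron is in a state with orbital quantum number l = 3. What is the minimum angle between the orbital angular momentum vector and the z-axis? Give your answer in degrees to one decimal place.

θ_min ≈ 30.0°

|L| = √(l(l+1)) ℏ = 2√3 ℏ.
The smallest angle corresponds to the largest L_z, i.e. m_l = l = 3, giving L_z = 3ℏ.
cos θ_min = 3/√12, so θ_min ≈ 30.0°.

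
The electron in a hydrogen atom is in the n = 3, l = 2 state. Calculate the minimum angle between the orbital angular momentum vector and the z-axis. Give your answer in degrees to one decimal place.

θ_min ≈ 35.3°

|L| = ℏ√(l(l+1)) = √6 ℏ.
The smallest angle corresponds to the largest L_z, i.e. m_l = l = 2, giving L_z = 2ℏ.
cos θ_min = 2/√6, so θ_min ≈ 35.3°.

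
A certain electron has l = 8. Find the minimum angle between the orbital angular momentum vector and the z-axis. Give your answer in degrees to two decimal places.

|L| = ℏ√(l(l+1)) = 6√2 ℏ.
The smallest angle corresponds to the largest L_z, i.e. m_l = l = 8, giving L_z = 8ℏ.
cos θ_min = 8/√72, so θ_min ≈ 19.47°.

θ_min ≈ 19.47°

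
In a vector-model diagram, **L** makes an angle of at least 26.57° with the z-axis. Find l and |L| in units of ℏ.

cos²θ_min = l/(l+1) = 0.7999.
Solving: l = 4.
Then |L| = ℏ√(4·5) = 2√5 ℏ.

l = 4, |L| = 2√5 ℏ ≈ 4.472ℏ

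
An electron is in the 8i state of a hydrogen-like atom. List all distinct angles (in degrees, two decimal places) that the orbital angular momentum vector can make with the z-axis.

8i means n = 8, l = 6.
|L| = √(l(l+1)) ℏ = √42 ℏ.
cos θ = m_l/√42 for each m_l ∈ {-6, -5, -4, -3, -2, -1, 0, 1, 2, 3, 4, 5, 6}.

θ ∈ {22.21°, 39.51°, 51.89°, 62.42°, 72.02°, 81.12°, 90.00°, 98.88°, 107.98°, 117.58°, 128.11°, 140.49°, 157.79°}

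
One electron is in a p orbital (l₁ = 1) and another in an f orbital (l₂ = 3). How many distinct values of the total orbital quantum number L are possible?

Angular momentum addition gives L = |l₁ − l₂|, …, l₁ + l₂.
Allowed values: L = 2, 3, 4.
That is 3 values.

3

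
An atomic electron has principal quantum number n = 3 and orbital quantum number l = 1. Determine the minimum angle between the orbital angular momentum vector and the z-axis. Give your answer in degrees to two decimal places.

θ_min ≈ 45.00°

|L|² = l(l+1)ℏ² = 2ℏ², so |L| = √2 ℏ.
The smallest angle corresponds to the largest L_z, i.e. m_l = l = 1, giving L_z = 1ℏ.
cos θ_min = 1/√2, so θ_min ≈ 45.00°.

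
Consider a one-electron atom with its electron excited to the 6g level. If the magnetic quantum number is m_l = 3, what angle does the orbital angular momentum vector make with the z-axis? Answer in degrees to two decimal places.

The 6g level has l = 4.
|L| = √(l(l+1)) ℏ = 2√5 ℏ.
L_z = m_l ℏ = 3ℏ.
cos θ = L_z/|L| = 3/√20, so θ ≈ 47.87°.

θ ≈ 47.87°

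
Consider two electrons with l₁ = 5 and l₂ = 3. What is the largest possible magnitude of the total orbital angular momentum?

L runs from |5 − 3| = 2 to 5 + 3 = 8.
Allowed values: L = 2, 3, 4, 5, 6, 7, 8.
The largest magnitude corresponds to L = 8: |L_tot| = ℏ√(8·9) = 6√2 ℏ.

|L_tot|_max = 6√2 ℏ ≈ 8.485ℏ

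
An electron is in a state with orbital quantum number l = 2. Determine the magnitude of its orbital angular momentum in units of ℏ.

|L| = √6 ℏ ≈ 2.449ℏ

|L| = ℏ√(l(l+1)) = ℏ√(2·3) = √6 ℏ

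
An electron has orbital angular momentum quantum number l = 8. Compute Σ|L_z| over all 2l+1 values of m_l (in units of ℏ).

The allowed m_l values are -8, -7, -6, -5, -4, -3, -2, -1, 0, 1, 2, 3, 4, 5, 6, 7, 8.
Σ|m_l| = 2·8(8+1)/2 = 72.

Σ|L_z| = 72 ℏ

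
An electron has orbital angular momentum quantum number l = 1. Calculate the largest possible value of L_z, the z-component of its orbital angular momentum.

L_z,max = 1ℏ

L_z = m_l ℏ with m_l ∈ {−1, …, 1}; the maximum is m_l = 1.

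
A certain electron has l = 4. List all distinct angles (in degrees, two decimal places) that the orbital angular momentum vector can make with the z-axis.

θ ∈ {26.57°, 47.87°, 63.43°, 77.08°, 90.00°, 102.92°, 116.57°, 132.13°, 153.43°}

|L| = ℏ√(l(l+1)) = 2√5 ℏ.
cos θ = m_l/√20 for each m_l ∈ {-4, -3, -2, -1, 0, 1, 2, 3, 4}.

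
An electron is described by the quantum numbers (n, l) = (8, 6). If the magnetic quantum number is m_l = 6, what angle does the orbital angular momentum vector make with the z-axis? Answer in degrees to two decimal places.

θ ≈ 22.21°

|L| = ℏ√(l(l+1)) = √42 ℏ.
L_z = m_l ℏ = 6ℏ.
cos θ = L_z/|L| = 6/√42, so θ ≈ 22.21°.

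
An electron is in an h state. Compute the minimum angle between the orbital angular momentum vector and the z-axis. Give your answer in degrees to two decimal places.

The letter h corresponds to l = 5.
|L| = √(l(l+1)) ℏ = √30 ℏ.
The smallest angle corresponds to the largest L_z, i.e. m_l = l = 5, giving L_z = 5ℏ.
cos θ_min = 5/√30, so θ_min ≈ 24.09°.

θ_min ≈ 24.09°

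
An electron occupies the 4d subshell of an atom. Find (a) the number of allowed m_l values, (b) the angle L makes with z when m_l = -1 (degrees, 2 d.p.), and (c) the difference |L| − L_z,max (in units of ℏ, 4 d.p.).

4d means n = 4, l = 2.
There are 2l+1 = 5 values of m_l.
For m_l = -1: cos θ = -1/√6, θ ≈ 114.09°.
|L| − L_z,max = (√6 − 2)ℏ ≈ 0.4495ℏ.

5 values; θ(m_l=-1) ≈ 114.09°; |L|−L_z,max ≈ 0.4495ℏ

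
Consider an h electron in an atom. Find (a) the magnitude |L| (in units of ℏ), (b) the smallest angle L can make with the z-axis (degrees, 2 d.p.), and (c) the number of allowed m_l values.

|L| = √30 ℏ ≈ 5.477ℏ; θ_min ≈ 24.09°; 11 values

For an h orbital, l = 5.
|L| = ℏ√(5·6) = √30 ℏ ≈ 5.477ℏ.
cos θ_min = 5/√30, so θ_min ≈ 24.09°.
There are 2l+1 = 11 values of m_l.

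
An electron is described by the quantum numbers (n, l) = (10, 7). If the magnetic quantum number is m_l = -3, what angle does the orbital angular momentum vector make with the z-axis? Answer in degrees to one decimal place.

θ ≈ 113.6°

|L|² = l(l+1)ℏ² = 56ℏ², so |L| = 2√14 ℏ.
L_z = m_l ℏ = −3ℏ.
cos θ = L_z/|L| = -3/√56, so θ ≈ 113.6°.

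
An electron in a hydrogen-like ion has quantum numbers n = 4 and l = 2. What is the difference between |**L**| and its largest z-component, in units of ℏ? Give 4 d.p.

|L| = √6 ℏ ≈ 2.4495ℏ, while L_z,max = lℏ = 2ℏ.
The difference is (√6 − 2)ℏ ≈ 0.4495ℏ.

|L| − L_z,max ≈ 0.4495ℏ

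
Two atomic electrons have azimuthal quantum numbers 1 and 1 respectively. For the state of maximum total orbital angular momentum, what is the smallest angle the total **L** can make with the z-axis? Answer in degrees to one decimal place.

θ_min ≈ 35.3°

The total orbital quantum number L ranges from |l₁ − l₂| to l₁ + l₂ in integer steps.
L ∈ {0, 1, 2}.
The maximum is L = 2, with |L_tot| = ℏ√(2·3) = √6 ℏ.
The minimum angle with z is arccos(2/√6) ≈ 35.3°.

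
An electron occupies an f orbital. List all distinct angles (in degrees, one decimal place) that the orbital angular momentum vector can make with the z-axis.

The letter f corresponds to l = 3.
|L|² = l(l+1)ℏ² = 12ℏ², so |L| = 2√3 ℏ.
cos θ = m_l/√12 for each m_l ∈ {-3, -2, -1, 0, 1, 2, 3}.

θ ∈ {30.0°, 54.7°, 73.2°, 90.0°, 106.8°, 125.3°, 150.0°}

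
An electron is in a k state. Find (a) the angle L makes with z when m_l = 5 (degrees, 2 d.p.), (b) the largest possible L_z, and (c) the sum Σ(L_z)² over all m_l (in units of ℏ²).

θ(m_l=5) ≈ 48.08°; L_z,max = 7ℏ; Σ(L_z)² = 280 ℏ²

For a k orbital, l = 7.
For m_l = 5: cos θ = 5/√56, θ ≈ 48.08°.
L_z,max = lℏ = 7ℏ.
Σ m_l² = 280, so Σ(L_z)² = 280 ℏ².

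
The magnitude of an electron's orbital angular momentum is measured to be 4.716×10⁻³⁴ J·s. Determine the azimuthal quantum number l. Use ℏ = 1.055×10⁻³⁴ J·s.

|L|/ℏ = (4.716×10⁻³⁴)/(1.055×10⁻³⁴) ≈ 4.470.
Set l(l+1) = 19.98; the integer solution is l = 4.

l = 4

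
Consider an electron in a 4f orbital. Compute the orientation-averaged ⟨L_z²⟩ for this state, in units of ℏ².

The 4f subshell has l = 3.
m_l ∈ {-3, -2, -1, 0, 1, 2, 3}.
⟨L_z²⟩ = ℏ²·(Σ m_l²)/(2l+1) = ℏ²·28/7 = 4ℏ².

⟨L_z²⟩ = 4 ℏ²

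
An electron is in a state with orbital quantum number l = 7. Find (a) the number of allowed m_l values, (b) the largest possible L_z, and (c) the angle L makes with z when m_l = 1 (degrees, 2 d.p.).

15 values; L_z,max = 7ℏ; θ(m_l=1) ≈ 82.32°

There are 2l+1 = 15 values of m_l.
L_z,max = lℏ = 7ℏ.
For m_l = 1: cos θ = 1/√56, θ ≈ 82.32°.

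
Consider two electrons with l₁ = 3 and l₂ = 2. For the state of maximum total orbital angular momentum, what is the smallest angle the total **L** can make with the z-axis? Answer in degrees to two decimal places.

L runs from |3 − 2| = 1 to 3 + 2 = 5.
Allowed values: L = 1, 2, 3, 4, 5.
The maximum is L = 5, with |L_tot| = ℏ√(5·6) = √30 ℏ.
The minimum angle with z is arccos(5/√30) ≈ 24.09°.

θ_min ≈ 24.09°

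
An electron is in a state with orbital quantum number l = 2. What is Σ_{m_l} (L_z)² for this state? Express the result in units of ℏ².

Σ(L_z)² = 10 ℏ²

The allowed m_l values are -2, -1, 0, 1, 2.
Σ m_l² = 2·(1 + 4) = 10.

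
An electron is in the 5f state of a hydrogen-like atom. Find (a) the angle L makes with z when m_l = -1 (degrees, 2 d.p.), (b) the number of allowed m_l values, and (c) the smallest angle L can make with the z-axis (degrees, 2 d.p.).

θ(m_l=-1) ≈ 106.78°; 7 values; θ_min ≈ 30.00°

5f means n = 5, l = 3.
For m_l = -1: cos θ = -1/√12, θ ≈ 106.78°.
There are 2l+1 = 7 values of m_l.
cos θ_min = 3/√12, so θ_min ≈ 30.00°.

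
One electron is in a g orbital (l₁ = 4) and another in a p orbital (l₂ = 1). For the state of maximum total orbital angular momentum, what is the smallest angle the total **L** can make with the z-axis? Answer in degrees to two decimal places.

θ_min ≈ 24.09°

L runs from |4 − 1| = 3 to 4 + 1 = 5.
So L can be 3, 4, 5.
The maximum is L = 5, with |L_tot| = ℏ√(5·6) = √30 ℏ.
The minimum angle with z is arccos(5/√30) ≈ 24.09°.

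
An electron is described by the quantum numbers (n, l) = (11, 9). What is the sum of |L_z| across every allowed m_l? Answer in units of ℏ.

The allowed m_l values are -9, -8, -7, -6, -5, -4, -3, -2, -1, 0, 1, 2, 3, 4, 5, 6, 7, 8, 9.
Σ|m_l| = l(l+1) = 90.

Σ|L_z| = 90 ℏ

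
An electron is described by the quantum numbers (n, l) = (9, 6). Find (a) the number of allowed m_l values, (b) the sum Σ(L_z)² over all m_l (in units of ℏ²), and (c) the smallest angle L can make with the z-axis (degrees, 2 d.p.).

13 values; Σ(L_z)² = 182 ℏ²; θ_min ≈ 22.21°

There are 2l+1 = 13 values of m_l.
Σ m_l² = 182, so Σ(L_z)² = 182 ℏ².
cos θ_min = 6/√42, so θ_min ≈ 22.21°.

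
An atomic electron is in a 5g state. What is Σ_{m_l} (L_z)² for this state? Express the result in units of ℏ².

Σ(L_z)² = 60 ℏ²

5g means n = 5, l = 4.
m_l runs from −4 to 4, i.e. {-4, -3, -2, -1, 0, 1, 2, 3, 4}.
Summing m² from −4 to 4: Σ m_l² = 60.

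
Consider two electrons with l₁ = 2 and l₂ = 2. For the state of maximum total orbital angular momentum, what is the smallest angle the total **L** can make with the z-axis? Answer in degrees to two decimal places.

θ_min ≈ 26.57°

Angular momentum addition gives L = |l₁ − l₂|, …, l₁ + l₂.
Allowed values: L = 0, 1, 2, 3, 4.
The maximum is L = 4, with |L_tot| = ℏ√(4·5) = 2√5 ℏ.
The minimum angle with z is arccos(4/√20) ≈ 26.57°.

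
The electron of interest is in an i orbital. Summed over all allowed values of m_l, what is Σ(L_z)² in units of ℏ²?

Σ(L_z)² = 182 ℏ²

For an i orbital, l = 6.
m_l runs from −6 to 6, i.e. {-6, -5, -4, -3, -2, -1, 0, 1, 2, 3, 4, 5, 6}.
Summing m² from −6 to 6: Σ m_l² = 182.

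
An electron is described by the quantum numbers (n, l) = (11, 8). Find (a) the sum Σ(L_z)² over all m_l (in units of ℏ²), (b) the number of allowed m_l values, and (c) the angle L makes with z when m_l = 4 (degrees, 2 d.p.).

Σ(L_z)² = 408 ℏ²; 17 values; θ(m_l=4) ≈ 61.87°

Σ m_l² = 408, so Σ(L_z)² = 408 ℏ².
There are 2l+1 = 17 values of m_l.
For m_l = 4: cos θ = 4/√72, θ ≈ 61.87°.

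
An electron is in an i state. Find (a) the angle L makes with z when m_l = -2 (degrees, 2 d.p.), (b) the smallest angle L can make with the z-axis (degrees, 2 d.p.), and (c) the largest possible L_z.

The letter i corresponds to l = 6.
For m_l = -2: cos θ = -2/√42, θ ≈ 107.98°.
cos θ_min = 6/√42, so θ_min ≈ 22.21°.
L_z,max = lℏ = 6ℏ.

θ(m_l=-2) ≈ 107.98°; θ_min ≈ 22.21°; L_z,max = 6ℏ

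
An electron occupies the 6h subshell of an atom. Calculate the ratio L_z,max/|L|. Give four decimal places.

6h means n = 6, l = 5.
|L| = √30 ℏ ≈ 5.4772ℏ, while L_z,max = lℏ = 5ℏ.
L_z,max/|L| = 5/√30 = 0.9129.

L_z,max/|L| = 0.9129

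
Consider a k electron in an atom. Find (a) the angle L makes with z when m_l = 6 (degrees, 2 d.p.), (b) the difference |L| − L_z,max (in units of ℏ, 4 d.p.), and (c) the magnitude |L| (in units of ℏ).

θ(m_l=6) ≈ 36.70°; |L|−L_z,max ≈ 0.4833ℏ; |L| = 2√14 ℏ ≈ 7.483ℏ

A k state has l = 7.
For m_l = 6: cos θ = 6/√56, θ ≈ 36.70°.
|L| − L_z,max = (2√14 − 7)ℏ ≈ 0.4833ℏ.
|L| = ℏ√(7·8) = 2√14 ℏ ≈ 7.483ℏ.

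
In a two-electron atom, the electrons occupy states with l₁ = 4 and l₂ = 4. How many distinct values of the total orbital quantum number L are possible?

9

The total orbital quantum number L ranges from |l₁ − l₂| to l₁ + l₂ in integer steps.
So L can be 0, 1, 2, 3, 4, 5, 6, 7, 8.
That is 9 values.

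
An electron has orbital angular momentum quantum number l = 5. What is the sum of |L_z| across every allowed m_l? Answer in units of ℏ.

m_l ∈ {-5, -4, -3, -2, -1, 0, 1, 2, 3, 4, 5}.
Σ|m_l| = l(l+1) = 30.

Σ|L_z| = 30 ℏ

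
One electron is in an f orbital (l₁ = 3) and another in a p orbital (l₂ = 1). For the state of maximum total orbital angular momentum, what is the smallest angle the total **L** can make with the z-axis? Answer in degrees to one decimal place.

Angular momentum addition gives L = |l₁ − l₂|, …, l₁ + l₂.
L ∈ {2, 3, 4}.
The maximum is L = 4, with |L_tot| = ℏ√(4·5) = 2√5 ℏ.
The minimum angle with z is arccos(4/√20) ≈ 26.6°.

θ_min ≈ 26.6°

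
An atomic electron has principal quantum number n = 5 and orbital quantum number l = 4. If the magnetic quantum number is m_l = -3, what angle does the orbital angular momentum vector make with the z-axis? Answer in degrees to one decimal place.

|L| = √(l(l+1)) ℏ = 2√5 ℏ.
L_z = m_l ℏ = −3ℏ.
cos θ = L_z/|L| = -3/√20, so θ ≈ 132.1°.

θ ≈ 132.1°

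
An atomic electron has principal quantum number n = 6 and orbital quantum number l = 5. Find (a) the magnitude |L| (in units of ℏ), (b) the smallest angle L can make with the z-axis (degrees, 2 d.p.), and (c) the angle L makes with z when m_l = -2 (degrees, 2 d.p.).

|L| = √30 ℏ ≈ 5.477ℏ; θ_min ≈ 24.09°; θ(m_l=-2) ≈ 111.42°

|L| = ℏ√(5·6) = √30 ℏ ≈ 5.477ℏ.
cos θ_min = 5/√30, so θ_min ≈ 24.09°.
For m_l = -2: cos θ = -2/√30, θ ≈ 111.42°.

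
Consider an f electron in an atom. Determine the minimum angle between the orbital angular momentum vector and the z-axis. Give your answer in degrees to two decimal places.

θ_min ≈ 30.00°

For an f orbital, l = 3.
|L| = ℏ√(l(l+1)) = 2√3 ℏ.
The smallest angle corresponds to the largest L_z, i.e. m_l = l = 3, giving L_z = 3ℏ.
cos θ_min = 3/√12, so θ_min ≈ 30.00°.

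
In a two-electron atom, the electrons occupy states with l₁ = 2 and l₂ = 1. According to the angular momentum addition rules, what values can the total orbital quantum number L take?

L = 1, 2, 3

L runs from |2 − 1| = 1 to 2 + 1 = 3.
L ∈ {1, 2, 3}.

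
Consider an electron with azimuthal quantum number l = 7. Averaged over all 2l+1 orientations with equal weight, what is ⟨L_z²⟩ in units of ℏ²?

⟨L_z²⟩ = 18.67 ℏ²

The allowed m_l values are -7, -6, -5, -4, -3, -2, -1, 0, 1, 2, 3, 4, 5, 6, 7.
⟨L_z²⟩ = ℏ²·l(l+1)/3 = 18.67ℏ².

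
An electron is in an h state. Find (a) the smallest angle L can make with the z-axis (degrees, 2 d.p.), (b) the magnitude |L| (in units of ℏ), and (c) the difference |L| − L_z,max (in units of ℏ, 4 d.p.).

The letter h corresponds to l = 5.
cos θ_min = 5/√30, so θ_min ≈ 24.09°.
|L| = ℏ√(5·6) = √30 ℏ ≈ 5.477ℏ.
|L| − L_z,max = (√30 − 5)ℏ ≈ 0.4772ℏ.

θ_min ≈ 24.09°; |L| = √30 ℏ ≈ 5.477ℏ; |L|−L_z,max ≈ 0.4772ℏ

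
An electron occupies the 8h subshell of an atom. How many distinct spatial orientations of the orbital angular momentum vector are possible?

8h means n = 8, l = 5.
The number of m_l values is 2l + 1 = 2·5 + 1 = 11.

11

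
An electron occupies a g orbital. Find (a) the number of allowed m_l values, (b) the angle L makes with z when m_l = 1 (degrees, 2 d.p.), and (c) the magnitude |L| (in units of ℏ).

9 values; θ(m_l=1) ≈ 77.08°; |L| = 2√5 ℏ ≈ 4.472ℏ

A g state has l = 4.
There are 2l+1 = 9 values of m_l.
For m_l = 1: cos θ = 1/√20, θ ≈ 77.08°.
|L| = ℏ√(4·5) = 2√5 ℏ ≈ 4.472ℏ.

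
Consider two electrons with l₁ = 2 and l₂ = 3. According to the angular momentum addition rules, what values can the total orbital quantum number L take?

By the triangle rule, |l₁ − l₂| ≤ L ≤ l₁ + l₂.
L ∈ {1, 2, 3, 4, 5}.

L = 1, 2, 3, 4, 5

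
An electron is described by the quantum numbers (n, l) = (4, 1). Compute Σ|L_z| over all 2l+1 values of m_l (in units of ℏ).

m_l runs from −1 to 1, i.e. {-1, 0, 1}.
Σ|m_l| = 2·1(1+1)/2 = 2.

Σ|L_z| = 2 ℏ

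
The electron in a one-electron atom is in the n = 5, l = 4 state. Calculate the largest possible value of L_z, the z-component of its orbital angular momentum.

L_z = m_l ℏ with m_l ∈ {−4, …, 4}; the maximum is m_l = 4.

L_z,max = 4ℏ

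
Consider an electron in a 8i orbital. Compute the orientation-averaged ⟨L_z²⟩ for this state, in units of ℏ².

⟨L_z²⟩ = 14 ℏ²

The 8i subshell has l = 6.
m_l runs from −6 to 6, i.e. {-6, -5, -4, -3, -2, -1, 0, 1, 2, 3, 4, 5, 6}.
Average of L_z² over 13 states: 182/13 ℏ² = 14 ℏ².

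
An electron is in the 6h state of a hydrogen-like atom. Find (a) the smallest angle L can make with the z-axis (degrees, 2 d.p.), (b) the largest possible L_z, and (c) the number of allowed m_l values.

The 6h subshell has l = 5.
cos θ_min = 5/√30, so θ_min ≈ 24.09°.
L_z,max = lℏ = 5ℏ.
There are 2l+1 = 11 values of m_l.

θ_min ≈ 24.09°; L_z,max = 5ℏ; 11 values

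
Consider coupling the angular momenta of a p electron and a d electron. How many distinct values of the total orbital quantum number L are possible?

3

L runs from |1 − 2| = 1 to 1 + 2 = 3.
So L can be 1, 2, 3.
That is 3 values.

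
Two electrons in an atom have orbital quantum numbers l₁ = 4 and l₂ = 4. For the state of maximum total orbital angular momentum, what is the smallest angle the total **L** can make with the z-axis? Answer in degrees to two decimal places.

Angular momentum addition gives L = |l₁ − l₂|, …, l₁ + l₂.
So L can be 0, 1, 2, 3, 4, 5, 6, 7, 8.
The maximum is L = 8, with |L_tot| = ℏ√(8·9) = 6√2 ℏ.
The minimum angle with z is arccos(8/√72) ≈ 19.47°.

θ_min ≈ 19.47°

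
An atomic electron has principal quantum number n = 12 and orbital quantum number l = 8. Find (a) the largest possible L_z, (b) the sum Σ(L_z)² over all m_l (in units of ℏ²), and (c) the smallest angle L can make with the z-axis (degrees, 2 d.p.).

L_z,max = 8ℏ; Σ(L_z)² = 408 ℏ²; θ_min ≈ 19.47°

L_z,max = lℏ = 8ℏ.
Σ m_l² = 408, so Σ(L_z)² = 408 ℏ².
cos θ_min = 8/√72, so θ_min ≈ 19.47°.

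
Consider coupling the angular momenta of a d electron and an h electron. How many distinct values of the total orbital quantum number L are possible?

5

By the triangle rule, |l₁ − l₂| ≤ L ≤ l₁ + l₂.
L ∈ {3, 4, 5, 6, 7}.
That is 5 values.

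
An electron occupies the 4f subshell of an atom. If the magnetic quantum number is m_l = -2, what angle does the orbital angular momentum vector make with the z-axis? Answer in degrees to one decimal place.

θ ≈ 125.3°

The 4f subshell has l = 3.
|L| = √(l(l+1)) ℏ = 2√3 ℏ.
L_z = m_l ℏ = −2ℏ.
cos θ = L_z/|L| = -2/√12, so θ ≈ 125.3°.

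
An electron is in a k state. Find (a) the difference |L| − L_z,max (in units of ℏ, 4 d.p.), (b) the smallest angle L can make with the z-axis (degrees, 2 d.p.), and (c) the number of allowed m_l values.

|L|−L_z,max ≈ 0.4833ℏ; θ_min ≈ 20.70°; 15 values

A k state has l = 7.
|L| − L_z,max = (2√14 − 7)ℏ ≈ 0.4833ℏ.
cos θ_min = 7/√56, so θ_min ≈ 20.70°.
There are 2l+1 = 15 values of m_l.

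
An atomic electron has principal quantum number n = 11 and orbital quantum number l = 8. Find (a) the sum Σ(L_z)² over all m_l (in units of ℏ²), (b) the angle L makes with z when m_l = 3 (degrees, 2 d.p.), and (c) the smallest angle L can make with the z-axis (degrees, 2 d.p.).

Σ m_l² = 408, so Σ(L_z)² = 408 ℏ².
For m_l = 3: cos θ = 3/√72, θ ≈ 69.30°.
cos θ_min = 8/√72, so θ_min ≈ 19.47°.

Σ(L_z)² = 408 ℏ²; θ(m_l=3) ≈ 69.30°; θ_min ≈ 19.47°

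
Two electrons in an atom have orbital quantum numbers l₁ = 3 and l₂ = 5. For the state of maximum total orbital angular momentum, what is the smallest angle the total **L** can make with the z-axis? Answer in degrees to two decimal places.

θ_min ≈ 19.47°

Angular momentum addition gives L = |l₁ − l₂|, …, l₁ + l₂.
So L can be 2, 3, 4, 5, 6, 7, 8.
The maximum is L = 8, with |L_tot| = ℏ√(8·9) = 6√2 ℏ.
The minimum angle with z is arccos(8/√72) ≈ 19.47°.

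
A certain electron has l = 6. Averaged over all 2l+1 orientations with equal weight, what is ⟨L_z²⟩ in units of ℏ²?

⟨L_z²⟩ = 14 ℏ²

m_l ∈ {-6, -5, -4, -3, -2, -1, 0, 1, 2, 3, 4, 5, 6}.
⟨L_z²⟩ = ℏ²·(Σ m_l²)/(2l+1) = ℏ²·182/13 = 14ℏ².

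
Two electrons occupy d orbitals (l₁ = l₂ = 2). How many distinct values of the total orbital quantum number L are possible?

By the triangle rule, |l₁ − l₂| ≤ L ≤ l₁ + l₂.
Allowed values: L = 0, 1, 2, 3, 4.
That is 5 values.

5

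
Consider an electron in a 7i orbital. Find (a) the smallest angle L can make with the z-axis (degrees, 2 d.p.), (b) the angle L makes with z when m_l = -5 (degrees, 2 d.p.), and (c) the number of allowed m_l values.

7i means n = 7, l = 6.
cos θ_min = 6/√42, so θ_min ≈ 22.21°.
For m_l = -5: cos θ = -5/√42, θ ≈ 140.49°.
There are 2l+1 = 13 values of m_l.

θ_min ≈ 22.21°; θ(m_l=-5) ≈ 140.49°; 13 values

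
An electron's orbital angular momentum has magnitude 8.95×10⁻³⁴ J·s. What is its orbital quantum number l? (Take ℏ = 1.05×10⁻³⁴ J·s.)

l = 8

Dividing by ℏ: |L|/ℏ ≈ 8.524.
(|L|/ℏ)² = l(l+1) ≈ 72.66 ⇒ l = 8.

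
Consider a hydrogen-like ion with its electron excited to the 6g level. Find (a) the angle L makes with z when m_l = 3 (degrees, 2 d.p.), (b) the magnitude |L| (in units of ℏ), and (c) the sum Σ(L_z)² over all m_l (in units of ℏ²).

θ(m_l=3) ≈ 47.87°; |L| = 2√5 ℏ ≈ 4.472ℏ; Σ(L_z)² = 60 ℏ²

The 6g level has l = 4.
For m_l = 3: cos θ = 3/√20, θ ≈ 47.87°.
|L| = ℏ√(4·5) = 2√5 ℏ ≈ 4.472ℏ.
Σ m_l² = 60, so Σ(L_z)² = 60 ℏ².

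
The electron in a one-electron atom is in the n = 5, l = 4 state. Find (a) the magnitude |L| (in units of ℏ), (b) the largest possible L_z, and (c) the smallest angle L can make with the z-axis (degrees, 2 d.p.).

|L| = 2√5 ℏ ≈ 4.472ℏ; L_z,max = 4ℏ; θ_min ≈ 26.57°

|L| = ℏ√(4·5) = 2√5 ℏ ≈ 4.472ℏ.
L_z,max = lℏ = 4ℏ.
cos θ_min = 4/√20, so θ_min ≈ 26.57°.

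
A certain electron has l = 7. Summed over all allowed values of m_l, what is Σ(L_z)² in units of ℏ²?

m_l ∈ {-7, -6, -5, -4, -3, -2, -1, 0, 1, 2, 3, 4, 5, 6, 7}.
Σ m_l² = 2·(1 + 4 + 9 + 16 + 25 + 36 + 49) = 280.

Σ(L_z)² = 280 ℏ²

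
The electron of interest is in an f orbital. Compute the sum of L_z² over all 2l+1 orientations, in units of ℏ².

Σ(L_z)² = 28 ℏ²

The letter f corresponds to l = 3.
m_l ∈ {-3, -2, -1, 0, 1, 2, 3}.
Summing m² from −3 to 3: Σ m_l² = 28.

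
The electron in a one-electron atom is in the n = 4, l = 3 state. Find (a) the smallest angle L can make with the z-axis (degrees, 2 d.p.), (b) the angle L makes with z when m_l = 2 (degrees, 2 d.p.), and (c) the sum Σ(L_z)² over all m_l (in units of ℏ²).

cos θ_min = 3/√12, so θ_min ≈ 30.00°.
For m_l = 2: cos θ = 2/√12, θ ≈ 54.74°.
Σ m_l² = 28, so Σ(L_z)² = 28 ℏ².

θ_min ≈ 30.00°; θ(m_l=2) ≈ 54.74°; Σ(L_z)² = 28 ℏ²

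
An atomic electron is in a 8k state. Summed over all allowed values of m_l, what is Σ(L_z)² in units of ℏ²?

8k means n = 8, l = 7.
m_l runs from −7 to 7, i.e. {-7, -6, -5, -4, -3, -2, -1, 0, 1, 2, 3, 4, 5, 6, 7}.
Σ m_l² = 2·(1 + 4 + 9 + 16 + 25 + 36 + 49) = 280.

Σ(L_z)² = 280 ℏ²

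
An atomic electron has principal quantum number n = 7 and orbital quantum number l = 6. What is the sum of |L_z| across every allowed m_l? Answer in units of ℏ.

m_l runs from −6 to 6, i.e. {-6, -5, -4, -3, -2, -1, 0, 1, 2, 3, 4, 5, 6}.
Σ|m_l| = l(l+1) = 42.

Σ|L_z| = 42 ℏ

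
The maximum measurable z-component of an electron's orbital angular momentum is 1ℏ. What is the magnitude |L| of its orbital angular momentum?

Since max m_l = l, l = 1.
|L| = √(l(l+1)) ℏ = √2 ℏ.

|L| = √2 ℏ ≈ 1.414ℏ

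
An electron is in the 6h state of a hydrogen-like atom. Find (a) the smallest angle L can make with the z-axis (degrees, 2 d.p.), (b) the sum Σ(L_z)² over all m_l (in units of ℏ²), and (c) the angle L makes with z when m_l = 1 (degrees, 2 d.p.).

θ_min ≈ 24.09°; Σ(L_z)² = 110 ℏ²; θ(m_l=1) ≈ 79.48°

6h means n = 6, l = 5.
cos θ_min = 5/√30, so θ_min ≈ 24.09°.
Σ m_l² = 110, so Σ(L_z)² = 110 ℏ².
For m_l = 1: cos θ = 1/√30, θ ≈ 79.48°.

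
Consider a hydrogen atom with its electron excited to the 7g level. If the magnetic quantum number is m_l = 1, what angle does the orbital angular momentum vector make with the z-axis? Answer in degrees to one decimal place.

θ ≈ 77.1°

The 7g level has l = 4.
|L| = ℏ√(l(l+1)) = 2√5 ℏ.
L_z = m_l ℏ = 1ℏ.
cos θ = L_z/|L| = 1/√20, so θ ≈ 77.1°.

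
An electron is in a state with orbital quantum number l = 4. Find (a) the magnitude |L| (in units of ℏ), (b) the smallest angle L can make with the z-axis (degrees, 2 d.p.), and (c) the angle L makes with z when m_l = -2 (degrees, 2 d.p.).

|L| = 2√5 ℏ ≈ 4.472ℏ; θ_min ≈ 26.57°; θ(m_l=-2) ≈ 116.57°

|L| = ℏ√(4·5) = 2√5 ℏ ≈ 4.472ℏ.
cos θ_min = 4/√20, so θ_min ≈ 26.57°.
For m_l = -2: cos θ = -2/√20, θ ≈ 116.57°.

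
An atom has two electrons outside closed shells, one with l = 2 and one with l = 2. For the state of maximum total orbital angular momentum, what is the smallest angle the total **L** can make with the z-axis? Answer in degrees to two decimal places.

θ_min ≈ 26.57°

L runs from |2 − 2| = 0 to 2 + 2 = 4.
So L can be 0, 1, 2, 3, 4.
The maximum is L = 4, with |L_tot| = ℏ√(4·5) = 2√5 ℏ.
The minimum angle with z is arccos(4/√20) ≈ 26.57°.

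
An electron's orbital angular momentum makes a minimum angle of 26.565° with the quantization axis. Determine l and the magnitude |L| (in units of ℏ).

l = 4, |L| = 2√5 ℏ ≈ 4.472ℏ

At minimum angle, m_l = l, so cos θ = l/√(l(l+1)); cos²θ = l/(l+1) = 0.8000.
l = cos²θ/sin²θ ≈ 4.
Then |L| = ℏ√(4·5) = 2√5 ℏ.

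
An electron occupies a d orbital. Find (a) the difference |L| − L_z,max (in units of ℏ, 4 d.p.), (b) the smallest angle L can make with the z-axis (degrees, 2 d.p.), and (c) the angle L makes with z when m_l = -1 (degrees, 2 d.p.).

|L|−L_z,max ≈ 0.4495ℏ; θ_min ≈ 35.26°; θ(m_l=-1) ≈ 114.09°

For a d orbital, l = 2.
|L| − L_z,max = (√6 − 2)ℏ ≈ 0.4495ℏ.
cos θ_min = 2/√6, so θ_min ≈ 35.26°.
For m_l = -1: cos θ = -1/√6, θ ≈ 114.09°.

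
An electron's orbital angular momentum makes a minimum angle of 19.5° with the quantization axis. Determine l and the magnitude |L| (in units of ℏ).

At minimum angle, m_l = l, so cos θ = l/√(l(l+1)); cos²θ = l/(l+1) = 0.8886.
Thus l = 0.8886/(1 − 0.8886) ≈ 8.
Then |L| = ℏ√(8·9) = 6√2 ℏ.

l = 8, |L| = 6√2 ℏ ≈ 8.485ℏ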